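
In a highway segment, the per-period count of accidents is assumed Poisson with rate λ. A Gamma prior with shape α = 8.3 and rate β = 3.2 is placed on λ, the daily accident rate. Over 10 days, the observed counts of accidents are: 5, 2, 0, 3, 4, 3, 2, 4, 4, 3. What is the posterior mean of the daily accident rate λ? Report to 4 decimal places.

2.9015

With a Gamma(shape α, rate β) prior, the Poisson likelihood is conjugate: the posterior is Gamma(α + ΣXᵢ, β + n).
Sum of counts S = 30 over n = 10 days.
Posterior: Gamma(α+S, β+n) = Gamma(8.3+30, 3.2+10) = Gamma(38.3, 13.2).
Posterior mean = α/β = 38.3/13.2 = 2.9015.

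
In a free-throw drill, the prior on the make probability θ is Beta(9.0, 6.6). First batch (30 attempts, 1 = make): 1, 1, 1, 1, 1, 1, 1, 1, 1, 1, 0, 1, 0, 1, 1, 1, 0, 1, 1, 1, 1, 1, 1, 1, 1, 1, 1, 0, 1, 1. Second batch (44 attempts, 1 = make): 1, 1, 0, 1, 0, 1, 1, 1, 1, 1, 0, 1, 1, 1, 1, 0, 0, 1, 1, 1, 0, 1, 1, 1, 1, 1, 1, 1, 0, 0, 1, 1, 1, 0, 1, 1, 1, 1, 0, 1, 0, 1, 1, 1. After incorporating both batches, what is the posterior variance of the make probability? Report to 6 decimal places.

The Beta prior is conjugate to a Binomial/Bernoulli likelihood; the update adds successes to α and failures to β.
After batch 1: Beta(9.0+26, 6.6+4) = Beta(35.0, 10.6).
After batch 2: Beta(35.0+33, 10.6+11) = Beta(68.0, 21.6).
Var = αβ/((α+β)²(α+β+1)) = 68.0·21.6/(89.6²·90.6) = 0.002019.

0.002019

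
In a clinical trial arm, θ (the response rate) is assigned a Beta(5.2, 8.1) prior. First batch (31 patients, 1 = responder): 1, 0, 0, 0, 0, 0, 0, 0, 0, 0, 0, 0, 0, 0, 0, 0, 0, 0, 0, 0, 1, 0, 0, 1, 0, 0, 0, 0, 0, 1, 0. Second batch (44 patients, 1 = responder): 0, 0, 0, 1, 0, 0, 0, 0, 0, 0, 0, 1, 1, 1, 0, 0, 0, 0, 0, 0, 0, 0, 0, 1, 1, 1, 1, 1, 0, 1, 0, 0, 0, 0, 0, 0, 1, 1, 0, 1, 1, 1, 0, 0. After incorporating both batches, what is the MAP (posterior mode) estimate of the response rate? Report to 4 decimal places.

The Beta prior is conjugate to a Binomial/Bernoulli likelihood; the update adds successes to α and failures to β.
After batch 1: Beta(5.2+4, 8.1+27) = Beta(9.2, 35.1).
After batch 2: Beta(9.2+15, 35.1+29) = Beta(24.2, 64.1).
Mode of Beta(a,b) for a,b>1 is (a−1)/(a+b−2) = 23.2/86.3 = 0.2688.

0.2688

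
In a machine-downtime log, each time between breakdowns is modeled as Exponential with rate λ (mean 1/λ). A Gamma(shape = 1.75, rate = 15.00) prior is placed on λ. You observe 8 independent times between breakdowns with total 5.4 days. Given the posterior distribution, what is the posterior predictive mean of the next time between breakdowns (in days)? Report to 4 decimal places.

With a Gamma(shape α, rate β) prior on the exponential rate λ, the posterior after n observations with total T = Σxᵢ is Gamma(α+n, β+T).
Posterior: Gamma(1.75+8, 15.00+5.4) = Gamma(9.75, 20.40).
The predictive distribution for the next observation is Lomax; its mean is β/(α−1) = 20.40/8.75 = 2.3314.

2.3314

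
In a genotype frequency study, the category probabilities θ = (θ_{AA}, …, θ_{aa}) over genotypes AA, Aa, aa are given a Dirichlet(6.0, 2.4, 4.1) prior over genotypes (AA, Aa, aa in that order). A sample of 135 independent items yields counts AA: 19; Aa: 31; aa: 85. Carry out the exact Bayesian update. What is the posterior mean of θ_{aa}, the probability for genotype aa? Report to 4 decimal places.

0.6041

The Dirichlet prior is conjugate to the Multinomial likelihood: each posterior αⱼ = prior αⱼ + observed count nⱼ.
Posterior concentration: (25.0, 33.4, 89.1), total = 147.5.
E[θ_{aa}|data] = α_{aa}/Σα = 89.1/147.5 = 0.6041.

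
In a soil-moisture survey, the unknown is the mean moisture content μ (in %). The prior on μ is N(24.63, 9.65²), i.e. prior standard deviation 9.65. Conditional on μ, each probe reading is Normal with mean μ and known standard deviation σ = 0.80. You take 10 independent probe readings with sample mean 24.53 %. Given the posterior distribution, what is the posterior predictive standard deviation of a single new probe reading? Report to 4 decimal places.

0.8390

For Normal data with known variance σ², a Normal(μ₀, σ₀²) prior on μ is conjugate. Posterior precision = 1/σ₀² + n/σ²; posterior mean is the precision-weighted average of μ₀ and x̄.
σ₀² = 9.65² = 93.1225, σ² = 0.80² = 0.64; σ² + n·σ₀² = 0.64 + 10·93.1225 = 931.865.
Posterior precision = 1/σ₀² + n/σ² = 1/93.1225 + 10/0.64 = (σ² + n·σ₀²)/(σ₀²σ²) = 931.865/(93.1225·0.64); posterior variance σₙ² = σ₀²σ²/(σ² + n·σ₀²) = 93.1225·0.64/931.865 = 0.063956.
Predictive variance for one new observation = σₙ² + σ² = 93.1225·0.64/931.865 + 0.64 = σ²·(σ₀² + 931.865)/931.865 = 0.64·1024.9875/931.865 = 0.703956; SD = √(0.64·1024.9875/931.865) = 0.8390.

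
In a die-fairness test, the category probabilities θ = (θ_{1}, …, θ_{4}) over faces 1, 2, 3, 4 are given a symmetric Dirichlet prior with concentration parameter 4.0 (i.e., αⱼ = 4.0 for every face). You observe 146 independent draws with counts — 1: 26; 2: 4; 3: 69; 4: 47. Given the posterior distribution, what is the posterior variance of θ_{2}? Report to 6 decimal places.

0.000288

The Dirichlet prior is conjugate to the Multinomial likelihood: each posterior αⱼ = prior αⱼ + observed count nⱼ.
Posterior concentration: (30.0, 8.0, 73.0, 51.0), total = 162.0.
Var[θ_j] = α_j(Σα−α_j)/((Σα)²(Σα+1)) = 8.0·154.0/(162.0²·163.0) = 0.000288.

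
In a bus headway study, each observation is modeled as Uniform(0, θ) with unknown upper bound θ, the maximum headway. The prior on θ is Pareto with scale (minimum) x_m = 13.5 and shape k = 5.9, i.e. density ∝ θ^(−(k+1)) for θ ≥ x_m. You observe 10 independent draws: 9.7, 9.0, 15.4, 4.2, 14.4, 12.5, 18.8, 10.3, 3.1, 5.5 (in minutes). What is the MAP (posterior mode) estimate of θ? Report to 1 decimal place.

18.8

A Pareto(scale x_m, shape k) prior on the upper bound θ of Uniform(0, θ) is conjugate: posterior is Pareto(max(x_m, max xᵢ), k + n).
Sample maximum = 18.8; prior scale x_m = 13.5 → posterior scale = max = 18.8.
Posterior shape = 5.9 + 10 = 15.9.
The Pareto density is decreasing on [x_m, ∞), so the mode is x_m = 18.8.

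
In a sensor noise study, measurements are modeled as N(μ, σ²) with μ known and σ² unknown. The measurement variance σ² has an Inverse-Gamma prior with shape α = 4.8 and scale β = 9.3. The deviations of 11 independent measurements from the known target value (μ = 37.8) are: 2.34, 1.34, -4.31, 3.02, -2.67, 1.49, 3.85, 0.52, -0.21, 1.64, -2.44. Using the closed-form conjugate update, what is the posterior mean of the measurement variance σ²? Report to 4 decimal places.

4.6611

With known mean μ and an Inverse-Gamma(α, β) prior on σ², the Normal likelihood is conjugate: posterior is Inv-Gamma(α + n/2, β + Σ(xᵢ−μ)²/2).
Σ(xᵢ−μ)² = (2.34)² + (1.34)² + (-4.31)² + (3.02)² + (-2.67)² + (1.49)² + (3.85)² + (0.52)² + (-0.21)² + (1.64)² + (-2.44)² = 68.0969.
Posterior: Inv-Gamma(4.8 + 11/2, 9.3 + 68.0969/2) = Inv-Gamma(10.30, 43.34845).
E[σ²|data] = β/(α−1) = 43.34845/9.30 = 4.6611.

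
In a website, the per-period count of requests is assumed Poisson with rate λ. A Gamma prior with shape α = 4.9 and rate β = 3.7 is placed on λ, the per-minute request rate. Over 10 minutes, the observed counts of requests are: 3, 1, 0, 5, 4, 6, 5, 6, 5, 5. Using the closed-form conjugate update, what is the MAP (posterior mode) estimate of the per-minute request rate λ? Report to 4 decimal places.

3.2044

With a Gamma(shape α, rate β) prior, the Poisson likelihood is conjugate: the posterior is Gamma(α + ΣXᵢ, β + n).
Sum of counts S = 40 over n = 10 minutes.
Posterior: Gamma(α+S, β+n) = Gamma(4.9+40, 3.7+10) = Gamma(44.9, 13.7).
Mode of Gamma(α,β) for α≥1 is (α−1)/β = 43.9/13.7 = 3.2044.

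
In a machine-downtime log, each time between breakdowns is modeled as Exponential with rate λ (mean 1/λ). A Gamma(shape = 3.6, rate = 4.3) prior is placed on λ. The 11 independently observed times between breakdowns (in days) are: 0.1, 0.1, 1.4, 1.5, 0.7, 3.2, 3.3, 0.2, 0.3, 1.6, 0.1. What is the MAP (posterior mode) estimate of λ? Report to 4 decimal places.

0.8095

With a Gamma(shape α, rate β) prior on the exponential rate λ, the posterior after n observations with total T = Σxᵢ is Gamma(α+n, β+T).
Sum of observations T = 12.5 days; n = 11.
Posterior: Gamma(3.6+11, 4.3+12.5) = Gamma(14.6, 16.8).
Mode = (α−1)/β = 0.8095.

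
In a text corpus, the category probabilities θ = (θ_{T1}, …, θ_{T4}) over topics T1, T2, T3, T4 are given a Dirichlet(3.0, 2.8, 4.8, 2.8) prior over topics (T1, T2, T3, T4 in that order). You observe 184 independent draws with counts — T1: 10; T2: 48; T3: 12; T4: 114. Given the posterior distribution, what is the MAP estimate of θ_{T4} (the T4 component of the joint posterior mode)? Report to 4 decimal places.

0.5988

The Dirichlet prior is conjugate to the Multinomial likelihood: each posterior αⱼ = prior αⱼ + observed count nⱼ.
Posterior concentration: (13.0, 50.8, 16.8, 116.8), total = 197.4.
Joint mode component: (α_{T4}−1)/(Σα−K) = 115.8/193.4 = 0.5988.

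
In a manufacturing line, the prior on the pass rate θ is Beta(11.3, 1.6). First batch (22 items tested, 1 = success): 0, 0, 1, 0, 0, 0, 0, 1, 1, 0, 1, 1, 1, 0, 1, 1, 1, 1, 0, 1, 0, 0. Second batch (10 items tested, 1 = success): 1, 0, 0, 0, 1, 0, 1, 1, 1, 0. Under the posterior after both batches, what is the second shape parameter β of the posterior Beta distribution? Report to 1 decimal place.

17.6

The Beta prior is conjugate to a Binomial/Bernoulli likelihood; the update adds successes to α and failures to β.
After batch 1: Beta(11.3+11, 1.6+11) = Beta(22.3, 12.6).
After batch 2: Beta(22.3+5, 12.6+5) = Beta(27.3, 17.6).
Posterior β = 17.6.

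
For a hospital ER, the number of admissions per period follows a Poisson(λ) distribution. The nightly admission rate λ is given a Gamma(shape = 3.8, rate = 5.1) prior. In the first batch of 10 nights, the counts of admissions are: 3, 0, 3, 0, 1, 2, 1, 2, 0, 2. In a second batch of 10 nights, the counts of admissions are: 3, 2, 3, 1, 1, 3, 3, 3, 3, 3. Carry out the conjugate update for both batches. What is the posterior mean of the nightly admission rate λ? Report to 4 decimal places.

With a Gamma(shape α, rate β) prior, the Poisson likelihood is conjugate: the posterior is Gamma(α + ΣXᵢ, β + n).
Batch 1: sum of counts S = 14 over n = 10 nights.
After batch 1: Gamma(α+S, β+n) = Gamma(3.8+14, 5.1+10) = Gamma(17.8, 15.1).
Batch 2: sum of counts S = 25 over n = 10 nights.
After batch 2: Gamma(α+S, β+n) = Gamma(17.8+25, 15.1+10) = Gamma(42.8, 25.1).
Posterior mean = α/β = 42.8/25.1 = 1.7052.

1.7052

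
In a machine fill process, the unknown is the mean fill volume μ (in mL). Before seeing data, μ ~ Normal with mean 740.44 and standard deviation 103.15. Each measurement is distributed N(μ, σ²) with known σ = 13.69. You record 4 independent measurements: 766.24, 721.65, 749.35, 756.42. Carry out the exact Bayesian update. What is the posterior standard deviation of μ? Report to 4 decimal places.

6.8300

For Normal data with known variance σ², a Normal(μ₀, σ₀²) prior on μ is conjugate. Posterior precision = 1/σ₀² + n/σ²; posterior mean is the precision-weighted average of μ₀ and x̄.
σ₀² = 103.15² = 10639.9225, σ² = 13.69² = 187.4161; σ² + n·σ₀² = 187.4161 + 4·10639.9225 = 42747.1061.
Posterior precision = 1/σ₀² + n/σ² = 1/10639.9225 + 4/187.4161 = (σ² + n·σ₀²)/(σ₀²σ²) = 42747.1061/(10639.9225·187.4161); posterior variance σₙ² = σ₀²σ²/(σ² + n·σ₀²) = 10639.9225·187.4161/42747.1061 = 46.648603.
Posterior SD = √σₙ² = √(10639.9225·187.4161/42747.1061) = 6.8300.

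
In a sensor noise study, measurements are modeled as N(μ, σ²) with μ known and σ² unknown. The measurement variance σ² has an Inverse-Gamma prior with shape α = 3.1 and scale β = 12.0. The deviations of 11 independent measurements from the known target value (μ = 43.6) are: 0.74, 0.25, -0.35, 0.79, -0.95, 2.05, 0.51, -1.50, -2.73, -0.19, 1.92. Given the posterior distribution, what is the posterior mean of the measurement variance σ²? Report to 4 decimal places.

2.9044

With known mean μ and an Inverse-Gamma(α, β) prior on σ², the Normal likelihood is conjugate: posterior is Inv-Gamma(α + n/2, β + Σ(xᵢ−μ)²/2).
Σ(xᵢ−μ)² = (0.74)² + (0.25)² + (-0.35)² + (0.79)² + (-0.95)² + (2.05)² + (0.51)² + (-1.50)² + (-2.73)² + (-0.19)² + (1.92)² = 20.1472.
Posterior: Inv-Gamma(3.1 + 11/2, 12.0 + 20.1472/2) = Inv-Gamma(8.60, 22.07360).
E[σ²|data] = β/(α−1) = 22.07360/7.60 = 2.9044.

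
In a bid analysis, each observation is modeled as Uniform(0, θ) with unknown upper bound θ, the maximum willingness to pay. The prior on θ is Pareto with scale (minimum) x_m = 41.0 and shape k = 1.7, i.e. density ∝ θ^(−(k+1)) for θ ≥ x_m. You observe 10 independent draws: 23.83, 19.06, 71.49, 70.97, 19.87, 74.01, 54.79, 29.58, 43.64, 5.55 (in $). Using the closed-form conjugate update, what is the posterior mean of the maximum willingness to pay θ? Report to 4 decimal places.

80.9268

A Pareto(scale x_m, shape k) prior on the upper bound θ of Uniform(0, θ) is conjugate: posterior is Pareto(max(x_m, max xᵢ), k + n).
Sample maximum = 74.01; prior scale x_m = 41.0 → posterior scale = max = 74.01.
Posterior shape = 1.7 + 10 = 11.7.
E[θ|data] = k·x_m/(k−1) = 11.7·74.01/10.7 = 80.9268.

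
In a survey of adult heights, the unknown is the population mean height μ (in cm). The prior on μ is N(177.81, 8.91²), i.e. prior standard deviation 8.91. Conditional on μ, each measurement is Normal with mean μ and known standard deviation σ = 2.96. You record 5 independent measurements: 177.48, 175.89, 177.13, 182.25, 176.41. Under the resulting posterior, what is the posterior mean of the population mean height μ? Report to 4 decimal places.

177.8315

For Normal data with known variance σ², a Normal(μ₀, σ₀²) prior on μ is conjugate. Posterior precision = 1/σ₀² + n/σ²; posterior mean is the precision-weighted average of μ₀ and x̄.
Σxᵢ = 177.48 + 175.89 + 177.13 + 182.25 + 176.41 = 889.16, so n·x̄ = 889.16.
σ₀² = 8.91² = 79.3881, σ² = 2.96² = 8.7616; σ² + n·σ₀² = 8.7616 + 5·79.3881 = 405.7021.
Posterior mean = (μ₀/σ₀² + n·x̄/σ²)/(1/σ₀² + n/σ²) = (σ²·μ₀ + σ₀²·n·x̄)/(σ² + n·σ₀²) = (8.7616·177.81 + 79.3881·889.16)/405.7021 = 72146.623092/405.7021 = 177.8315.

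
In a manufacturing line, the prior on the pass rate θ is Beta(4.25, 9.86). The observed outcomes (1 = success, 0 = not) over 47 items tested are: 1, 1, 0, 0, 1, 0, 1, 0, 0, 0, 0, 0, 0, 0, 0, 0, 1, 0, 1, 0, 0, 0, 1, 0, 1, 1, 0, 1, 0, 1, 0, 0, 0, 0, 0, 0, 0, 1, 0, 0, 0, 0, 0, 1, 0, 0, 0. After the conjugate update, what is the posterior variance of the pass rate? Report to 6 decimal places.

The Beta prior is conjugate to a Binomial/Bernoulli likelihood; the update adds successes to α and failures to β.
Posterior: Beta(α+k, β+n−k) = Beta(4.25+13, 9.86+34) = Beta(17.25, 43.86).
Var = αβ/((α+β)²(α+β+1)) = 17.25·43.86/(61.11²·62.11) = 0.003262.

0.003262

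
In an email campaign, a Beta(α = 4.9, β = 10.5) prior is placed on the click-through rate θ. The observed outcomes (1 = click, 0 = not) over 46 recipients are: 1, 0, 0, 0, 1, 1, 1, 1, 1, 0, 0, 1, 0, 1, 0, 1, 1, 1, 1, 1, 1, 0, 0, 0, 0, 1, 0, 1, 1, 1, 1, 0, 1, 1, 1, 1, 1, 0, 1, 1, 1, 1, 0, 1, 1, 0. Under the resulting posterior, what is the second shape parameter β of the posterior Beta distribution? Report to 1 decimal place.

26.5

The Beta prior is conjugate to a Binomial/Bernoulli likelihood; the update adds successes to α and failures to β.
Posterior: Beta(α+k, β+n−k) = Beta(4.9+30, 10.5+16) = Beta(34.9, 26.5).
Posterior β = 26.5.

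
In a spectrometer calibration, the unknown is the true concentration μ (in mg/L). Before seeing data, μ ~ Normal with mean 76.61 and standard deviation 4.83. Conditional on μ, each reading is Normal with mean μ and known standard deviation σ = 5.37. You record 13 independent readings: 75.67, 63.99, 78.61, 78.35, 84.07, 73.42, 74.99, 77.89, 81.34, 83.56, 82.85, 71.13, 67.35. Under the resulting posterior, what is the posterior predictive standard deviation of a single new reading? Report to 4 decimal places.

5.5554

For Normal data with known variance σ², a Normal(μ₀, σ₀²) prior on μ is conjugate. Posterior precision = 1/σ₀² + n/σ²; posterior mean is the precision-weighted average of μ₀ and x̄.
σ₀² = 4.83² = 23.3289, σ² = 5.37² = 28.8369; σ² + n·σ₀² = 28.8369 + 13·23.3289 = 332.1126.
Posterior precision = 1/σ₀² + n/σ² = 1/23.3289 + 13/28.8369 = (σ² + n·σ₀²)/(σ₀²σ²) = 332.1126/(23.3289·28.8369); posterior variance σₙ² = σ₀²σ²/(σ² + n·σ₀²) = 23.3289·28.8369/332.1126 = 2.025618.
Predictive variance for one new observation = σₙ² + σ² = 23.3289·28.8369/332.1126 + 28.8369 = σ²·(σ₀² + 332.1126)/332.1126 = 28.8369·355.4415/332.1126 = 30.862518; SD = √(28.8369·355.4415/332.1126) = 5.5554.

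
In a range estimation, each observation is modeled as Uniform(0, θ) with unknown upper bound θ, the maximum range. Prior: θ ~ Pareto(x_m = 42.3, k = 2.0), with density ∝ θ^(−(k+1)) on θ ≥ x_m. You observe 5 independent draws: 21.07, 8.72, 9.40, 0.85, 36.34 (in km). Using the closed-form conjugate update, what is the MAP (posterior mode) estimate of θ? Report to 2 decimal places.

A Pareto(scale x_m, shape k) prior on the upper bound θ of Uniform(0, θ) is conjugate: posterior is Pareto(max(x_m, max xᵢ), k + n).
Sample maximum = 36.34; prior scale x_m = 42.3 → posterior scale = max = 42.30.
Posterior shape = 2.0 + 5 = 7.0.
The Pareto density is decreasing on [x_m, ∞), so the mode is x_m = 42.30.

42.30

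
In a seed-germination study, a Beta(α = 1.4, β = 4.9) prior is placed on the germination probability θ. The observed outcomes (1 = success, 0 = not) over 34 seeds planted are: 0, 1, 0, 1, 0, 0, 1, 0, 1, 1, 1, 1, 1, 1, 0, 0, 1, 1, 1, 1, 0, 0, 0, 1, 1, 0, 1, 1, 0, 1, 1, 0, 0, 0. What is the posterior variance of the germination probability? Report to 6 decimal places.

The Beta prior is conjugate to a Binomial/Bernoulli likelihood; the update adds successes to α and failures to β.
Posterior: Beta(α+k, β+n−k) = Beta(1.4+19, 4.9+15) = Beta(20.4, 19.9).
Var = αβ/((α+β)²(α+β+1)) = 20.4·19.9/(40.3²·41.3) = 0.006052.

0.006052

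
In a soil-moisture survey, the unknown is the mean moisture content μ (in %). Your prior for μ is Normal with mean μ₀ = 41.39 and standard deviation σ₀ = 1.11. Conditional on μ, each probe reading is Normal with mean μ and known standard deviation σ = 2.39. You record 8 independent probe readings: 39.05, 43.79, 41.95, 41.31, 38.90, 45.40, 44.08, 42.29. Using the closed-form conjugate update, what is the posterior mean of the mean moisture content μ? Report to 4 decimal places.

For Normal data with known variance σ², a Normal(μ₀, σ₀²) prior on μ is conjugate. Posterior precision = 1/σ₀² + n/σ²; posterior mean is the precision-weighted average of μ₀ and x̄.
Σxᵢ = 39.05 + 43.79 + 41.95 + 41.31 + 38.90 + 45.40 + 44.08 + 42.29 = 336.77, so n·x̄ = 336.77.
σ₀² = 1.11² = 1.2321, σ² = 2.39² = 5.7121; σ² + n·σ₀² = 5.7121 + 8·1.2321 = 15.5689.
Posterior mean = (μ₀/σ₀² + n·x̄/σ²)/(1/σ₀² + n/σ²) = (σ²·μ₀ + σ₀²·n·x̄)/(σ² + n·σ₀²) = (5.7121·41.39 + 1.2321·336.77)/15.5689 = 651.358136/15.5689 = 41.8371.

41.8371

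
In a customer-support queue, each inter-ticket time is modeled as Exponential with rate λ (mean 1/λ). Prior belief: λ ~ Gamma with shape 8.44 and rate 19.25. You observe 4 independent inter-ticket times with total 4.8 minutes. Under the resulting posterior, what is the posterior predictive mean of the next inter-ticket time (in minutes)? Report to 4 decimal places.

2.1023

With a Gamma(shape α, rate β) prior on the exponential rate λ, the posterior after n observations with total T = Σxᵢ is Gamma(α+n, β+T).
Posterior: Gamma(8.44+4, 19.25+4.8) = Gamma(12.44, 24.05).
The predictive distribution for the next observation is Lomax; its mean is β/(α−1) = 24.05/11.44 = 2.1023.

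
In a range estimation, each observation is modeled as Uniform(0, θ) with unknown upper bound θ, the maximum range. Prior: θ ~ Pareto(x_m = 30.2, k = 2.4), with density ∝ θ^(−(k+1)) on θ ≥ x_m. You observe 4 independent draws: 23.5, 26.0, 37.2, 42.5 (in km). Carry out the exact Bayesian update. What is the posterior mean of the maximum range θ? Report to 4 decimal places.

50.3704

A Pareto(scale x_m, shape k) prior on the upper bound θ of Uniform(0, θ) is conjugate: posterior is Pareto(max(x_m, max xᵢ), k + n).
Sample maximum = 42.5; prior scale x_m = 30.2 → posterior scale = max = 42.5.
Posterior shape = 2.4 + 4 = 6.4.
E[θ|data] = k·x_m/(k−1) = 6.4·42.5/5.4 = 50.3704.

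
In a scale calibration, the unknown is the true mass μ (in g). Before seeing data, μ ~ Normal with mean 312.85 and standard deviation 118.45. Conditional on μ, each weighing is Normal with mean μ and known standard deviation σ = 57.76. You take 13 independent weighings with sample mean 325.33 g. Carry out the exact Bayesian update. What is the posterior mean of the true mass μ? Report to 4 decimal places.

325.1058

For Normal data with known variance σ², a Normal(μ₀, σ₀²) prior on μ is conjugate. Posterior precision = 1/σ₀² + n/σ²; posterior mean is the precision-weighted average of μ₀ and x̄.
n·x̄ = 13·325.33 = 4229.29.
σ₀² = 118.45² = 14030.4025, σ² = 57.76² = 3336.2176; σ² + n·σ₀² = 3336.2176 + 13·14030.4025 = 185731.4501.
Posterior mean = (μ₀/σ₀² + n·x̄/σ²)/(1/σ₀² + n/σ²) = (σ²·μ₀ + σ₀²·n·x̄)/(σ² + n·σ₀²) = (3336.2176·312.85 + 14030.4025·4229.29)/185731.4501 = 60382376.665385/185731.4501 = 325.1058.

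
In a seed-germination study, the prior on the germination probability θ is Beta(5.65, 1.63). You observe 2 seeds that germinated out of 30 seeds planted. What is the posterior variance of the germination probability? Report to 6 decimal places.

0.004261

The Beta prior is conjugate to a Binomial/Bernoulli likelihood; the update adds successes to α and failures to β.
Posterior: Beta(α+k, β+n−k) = Beta(5.65+2, 1.63+28) = Beta(7.65, 29.63).
Var = αβ/((α+β)²(α+β+1)) = 7.65·29.63/(37.28²·38.28) = 0.004261.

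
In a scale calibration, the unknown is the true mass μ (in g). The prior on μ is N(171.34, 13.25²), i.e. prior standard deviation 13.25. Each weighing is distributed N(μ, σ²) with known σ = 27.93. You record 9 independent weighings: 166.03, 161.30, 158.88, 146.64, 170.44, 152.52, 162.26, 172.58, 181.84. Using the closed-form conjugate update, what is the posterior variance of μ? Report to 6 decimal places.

58.027586

For Normal data with known variance σ², a Normal(μ₀, σ₀²) prior on μ is conjugate. Posterior precision = 1/σ₀² + n/σ²; posterior mean is the precision-weighted average of μ₀ and x̄.
σ₀² = 13.25² = 175.5625, σ² = 27.93² = 780.0849; σ² + n·σ₀² = 780.0849 + 9·175.5625 = 2360.1474.
Posterior precision = 1/σ₀² + n/σ² = 1/175.5625 + 9/780.0849 = (σ² + n·σ₀²)/(σ₀²σ²) = 2360.1474/(175.5625·780.0849); posterior variance σₙ² = σ₀²σ²/(σ² + n·σ₀²) = 175.5625·780.0849/2360.1474 = 58.027586.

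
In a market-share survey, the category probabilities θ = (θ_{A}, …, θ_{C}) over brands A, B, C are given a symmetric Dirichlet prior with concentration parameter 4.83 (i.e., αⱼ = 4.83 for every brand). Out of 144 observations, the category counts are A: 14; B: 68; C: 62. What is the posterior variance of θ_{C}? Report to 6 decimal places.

0.001529

The Dirichlet prior is conjugate to the Multinomial likelihood: each posterior αⱼ = prior αⱼ + observed count nⱼ.
Posterior concentration: (18.83, 72.83, 66.83), total = 158.49.
Var[θ_j] = α_j(Σα−α_j)/((Σα)²(Σα+1)) = 66.83·91.66/(158.49²·159.49) = 0.001529.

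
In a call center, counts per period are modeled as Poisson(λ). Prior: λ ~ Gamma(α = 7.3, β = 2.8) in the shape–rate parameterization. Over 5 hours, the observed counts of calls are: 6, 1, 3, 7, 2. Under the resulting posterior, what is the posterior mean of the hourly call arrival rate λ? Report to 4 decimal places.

With a Gamma(shape α, rate β) prior, the Poisson likelihood is conjugate: the posterior is Gamma(α + ΣXᵢ, β + n).
Sum of counts S = 19 over n = 5 hours.
Posterior: Gamma(α+S, β+n) = Gamma(7.3+19, 2.8+5) = Gamma(26.3, 7.8).
Posterior mean = α/β = 26.3/7.8 = 3.3718.

3.3718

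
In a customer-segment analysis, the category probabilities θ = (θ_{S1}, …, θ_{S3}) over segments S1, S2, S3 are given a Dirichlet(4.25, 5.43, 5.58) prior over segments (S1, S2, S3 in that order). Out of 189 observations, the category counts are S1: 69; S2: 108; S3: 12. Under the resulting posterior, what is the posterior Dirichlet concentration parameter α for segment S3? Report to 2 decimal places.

17.58

The Dirichlet prior is conjugate to the Multinomial likelihood: each posterior αⱼ = prior αⱼ + observed count nⱼ.
Posterior concentration: (73.25, 113.43, 17.58), total = 204.26.
α_{S3} = 5.58 + 12 = 17.58.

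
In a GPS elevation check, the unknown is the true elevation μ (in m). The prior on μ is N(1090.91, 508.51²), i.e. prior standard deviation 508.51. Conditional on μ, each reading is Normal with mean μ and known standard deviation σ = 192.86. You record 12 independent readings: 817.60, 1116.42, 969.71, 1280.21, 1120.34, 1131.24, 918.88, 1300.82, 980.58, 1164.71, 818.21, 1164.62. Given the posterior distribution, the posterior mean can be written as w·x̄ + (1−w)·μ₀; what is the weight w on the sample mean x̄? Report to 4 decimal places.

For Normal data with known variance σ², a Normal(μ₀, σ₀²) prior on μ is conjugate. Posterior precision = 1/σ₀² + n/σ²; posterior mean is the precision-weighted average of μ₀ and x̄.
σ₀² = 508.51² = 258582.4201, σ² = 192.86² = 37194.9796. Prior precision 1/σ₀² = 1/258582.4201; data precision n/σ² = 12/37194.9796.
w = (n/σ²)/(1/σ₀² + n/σ²) = n·σ₀²/(σ² + n·σ₀²) = 12·258582.4201/(37194.9796 + 12·258582.4201) = 3102989.0412/3140184.0208 = 0.9882.

0.9882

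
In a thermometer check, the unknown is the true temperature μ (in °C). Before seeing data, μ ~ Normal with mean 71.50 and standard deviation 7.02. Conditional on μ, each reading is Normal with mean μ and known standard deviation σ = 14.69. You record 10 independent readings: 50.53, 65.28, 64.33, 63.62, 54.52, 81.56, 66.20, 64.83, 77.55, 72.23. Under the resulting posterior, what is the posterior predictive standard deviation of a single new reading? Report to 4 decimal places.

15.1922

For Normal data with known variance σ², a Normal(μ₀, σ₀²) prior on μ is conjugate. Posterior precision = 1/σ₀² + n/σ²; posterior mean is the precision-weighted average of μ₀ and x̄.
σ₀² = 7.02² = 49.2804, σ² = 14.69² = 215.7961; σ² + n·σ₀² = 215.7961 + 10·49.2804 = 708.6001.
Posterior precision = 1/σ₀² + n/σ² = 1/49.2804 + 10/215.7961 = (σ² + n·σ₀²)/(σ₀²σ²) = 708.6001/(49.2804·215.7961); posterior variance σₙ² = σ₀²σ²/(σ² + n·σ₀²) = 49.2804·215.7961/708.6001 = 15.007785.
Predictive variance for one new observation = σₙ² + σ² = 49.2804·215.7961/708.6001 + 215.7961 = σ²·(σ₀² + 708.6001)/708.6001 = 215.7961·757.8805/708.6001 = 230.803885; SD = √(215.7961·757.8805/708.6001) = 15.1922.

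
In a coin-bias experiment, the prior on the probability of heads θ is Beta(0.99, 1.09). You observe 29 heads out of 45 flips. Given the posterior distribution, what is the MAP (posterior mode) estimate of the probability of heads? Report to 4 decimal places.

0.6431

The Beta prior is conjugate to a Binomial/Bernoulli likelihood; the update adds successes to α and failures to β.
Posterior: Beta(α+k, β+n−k) = Beta(0.99+29, 1.09+16) = Beta(29.99, 17.09).
Mode of Beta(a,b) for a,b>1 is (a−1)/(a+b−2) = 28.99/45.08 = 0.6431.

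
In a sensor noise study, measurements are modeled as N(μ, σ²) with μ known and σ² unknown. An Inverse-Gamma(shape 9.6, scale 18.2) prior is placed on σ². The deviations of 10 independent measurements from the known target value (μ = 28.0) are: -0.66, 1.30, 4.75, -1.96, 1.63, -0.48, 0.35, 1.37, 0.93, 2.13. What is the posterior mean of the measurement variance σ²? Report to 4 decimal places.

2.7654

With known mean μ and an Inverse-Gamma(α, β) prior on σ², the Normal likelihood is conjugate: posterior is Inv-Gamma(α + n/2, β + Σ(xᵢ−μ)²/2).
Σ(xᵢ−μ)² = (-0.66)² + (1.30)² + (4.75)² + (-1.96)² + (1.63)² + (-0.48)² + (0.35)² + (1.37)² + (0.93)² + (2.13)² = 38.8182.
Posterior: Inv-Gamma(9.6 + 10/2, 18.2 + 38.8182/2) = Inv-Gamma(14.60, 37.60910).
E[σ²|data] = β/(α−1) = 37.60910/13.60 = 2.7654.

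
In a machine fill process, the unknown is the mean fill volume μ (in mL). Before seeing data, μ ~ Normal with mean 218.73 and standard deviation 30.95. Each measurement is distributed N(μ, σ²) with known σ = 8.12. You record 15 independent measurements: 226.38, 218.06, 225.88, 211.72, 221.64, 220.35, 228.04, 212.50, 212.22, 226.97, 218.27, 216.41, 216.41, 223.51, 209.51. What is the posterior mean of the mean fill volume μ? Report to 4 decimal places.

219.1892

For Normal data with known variance σ², a Normal(μ₀, σ₀²) prior on μ is conjugate. Posterior precision = 1/σ₀² + n/σ²; posterior mean is the precision-weighted average of μ₀ and x̄.
Σxᵢ = 226.38 + 218.06 + 225.88 + 211.72 + 221.64 + 220.35 + 228.04 + 212.50 + 212.22 + 226.97 + 218.27 + 216.41 + 216.41 + 223.51 + 209.51 = 3287.87, so n·x̄ = 3287.87.
σ₀² = 30.95² = 957.9025, σ² = 8.12² = 65.9344; σ² + n·σ₀² = 65.9344 + 15·957.9025 = 14434.4719.
Posterior mean = (μ₀/σ₀² + n·x̄/σ²)/(1/σ₀² + n/σ²) = (σ²·μ₀ + σ₀²·n·x̄)/(σ² + n·σ₀²) = (65.9344·218.73 + 957.9025·3287.87)/14434.4719 = 3163880.723987/14434.4719 = 219.1892.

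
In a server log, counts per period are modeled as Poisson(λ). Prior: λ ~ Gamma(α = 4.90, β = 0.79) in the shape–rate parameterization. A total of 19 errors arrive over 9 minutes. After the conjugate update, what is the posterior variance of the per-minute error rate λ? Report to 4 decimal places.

With a Gamma(shape α, rate β) prior, the Poisson likelihood is conjugate: the posterior is Gamma(α + ΣXᵢ, β + n).
Posterior: Gamma(α+S, β+n) = Gamma(4.90+19, 0.79+9) = Gamma(23.90, 9.79).
Var = α/β² = 23.90/9.79² = 0.2494.

0.2494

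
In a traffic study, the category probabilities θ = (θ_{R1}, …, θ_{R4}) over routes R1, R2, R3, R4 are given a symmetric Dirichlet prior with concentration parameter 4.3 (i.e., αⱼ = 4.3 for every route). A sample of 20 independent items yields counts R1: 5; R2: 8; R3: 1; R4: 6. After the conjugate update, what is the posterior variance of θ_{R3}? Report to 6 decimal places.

The Dirichlet prior is conjugate to the Multinomial likelihood: each posterior αⱼ = prior αⱼ + observed count nⱼ.
Posterior concentration: (9.3, 12.3, 5.3, 10.3), total = 37.2.
Var[θ_j] = α_j(Σα−α_j)/((Σα)²(Σα+1)) = 5.3·31.9/(37.2²·38.2) = 0.003198.

0.003198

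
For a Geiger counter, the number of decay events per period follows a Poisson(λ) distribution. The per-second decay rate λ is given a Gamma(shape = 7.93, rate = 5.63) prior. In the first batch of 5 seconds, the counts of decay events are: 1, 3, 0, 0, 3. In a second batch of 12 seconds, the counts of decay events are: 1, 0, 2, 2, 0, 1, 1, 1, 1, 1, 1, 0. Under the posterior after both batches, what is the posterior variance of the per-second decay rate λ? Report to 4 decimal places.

0.0506

With a Gamma(shape α, rate β) prior, the Poisson likelihood is conjugate: the posterior is Gamma(α + ΣXᵢ, β + n).
Batch 1: sum of counts S = 7 over n = 5 seconds.
After batch 1: Gamma(α+S, β+n) = Gamma(7.93+7, 5.63+5) = Gamma(14.93, 10.63).
Batch 2: sum of counts S = 11 over n = 12 seconds.
After batch 2: Gamma(α+S, β+n) = Gamma(14.93+11, 10.63+12) = Gamma(25.93, 22.63).
Var = α/β² = 25.93/22.63² = 0.0506.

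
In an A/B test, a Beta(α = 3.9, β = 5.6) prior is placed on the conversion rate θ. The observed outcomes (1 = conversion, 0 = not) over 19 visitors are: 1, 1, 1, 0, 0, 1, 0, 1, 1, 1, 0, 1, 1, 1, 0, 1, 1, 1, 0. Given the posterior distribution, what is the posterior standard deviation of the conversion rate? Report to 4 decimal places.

The Beta prior is conjugate to a Binomial/Bernoulli likelihood; the update adds successes to α and failures to β.
Posterior: Beta(α+k, β+n−k) = Beta(3.9+13, 5.6+6) = Beta(16.9, 11.6).
Var = αβ/((α+β)²(α+β+1)) = 16.9·11.6/(28.5²·29.5) = 0.00818150; SD = √0.00818150 = 0.0905.

0.0905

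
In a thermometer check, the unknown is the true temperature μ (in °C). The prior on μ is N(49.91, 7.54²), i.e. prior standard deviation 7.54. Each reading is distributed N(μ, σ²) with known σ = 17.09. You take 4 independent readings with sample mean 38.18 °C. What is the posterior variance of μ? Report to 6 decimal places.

For Normal data with known variance σ², a Normal(μ₀, σ₀²) prior on μ is conjugate. Posterior precision = 1/σ₀² + n/σ²; posterior mean is the precision-weighted average of μ₀ and x̄.
σ₀² = 7.54² = 56.8516, σ² = 17.09² = 292.0681; σ² + n·σ₀² = 292.0681 + 4·56.8516 = 519.4745.
Posterior precision = 1/σ₀² + n/σ² = 1/56.8516 + 4/292.0681 = (σ² + n·σ₀²)/(σ₀²σ²) = 519.4745/(56.8516·292.0681); posterior variance σₙ² = σ₀²σ²/(σ² + n·σ₀²) = 56.8516·292.0681/519.4745 = 31.964108.

31.964108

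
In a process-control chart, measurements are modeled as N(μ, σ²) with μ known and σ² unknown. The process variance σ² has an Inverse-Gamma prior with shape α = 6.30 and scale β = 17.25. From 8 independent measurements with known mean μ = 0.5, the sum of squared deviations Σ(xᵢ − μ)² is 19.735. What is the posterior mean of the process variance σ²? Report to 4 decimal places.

2.9159

With known mean μ and an Inverse-Gamma(α, β) prior on σ², the Normal likelihood is conjugate: posterior is Inv-Gamma(α + n/2, β + Σ(xᵢ−μ)²/2).
Posterior: Inv-Gamma(6.30 + 8/2, 17.25 + 19.735/2) = Inv-Gamma(10.30, 27.1175).
E[σ²|data] = β/(α−1) = 27.1175/9.30 = 2.9159.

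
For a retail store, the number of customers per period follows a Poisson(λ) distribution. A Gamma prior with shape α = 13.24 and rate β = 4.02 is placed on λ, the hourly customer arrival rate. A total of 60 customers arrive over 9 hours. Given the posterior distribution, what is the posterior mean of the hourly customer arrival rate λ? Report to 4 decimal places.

With a Gamma(shape α, rate β) prior, the Poisson likelihood is conjugate: the posterior is Gamma(α + ΣXᵢ, β + n).
Posterior: Gamma(α+S, β+n) = Gamma(13.24+60, 4.02+9) = Gamma(73.24, 13.02).
Posterior mean = α/β = 73.24/13.02 = 5.6252.

5.6252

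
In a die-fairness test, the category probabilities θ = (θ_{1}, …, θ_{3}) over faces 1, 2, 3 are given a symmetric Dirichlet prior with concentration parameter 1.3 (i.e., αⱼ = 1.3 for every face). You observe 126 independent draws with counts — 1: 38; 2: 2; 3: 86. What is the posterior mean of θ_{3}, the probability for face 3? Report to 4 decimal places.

0.6721

The Dirichlet prior is conjugate to the Multinomial likelihood: each posterior αⱼ = prior αⱼ + observed count nⱼ.
Posterior concentration: (39.3, 3.3, 87.3), total = 129.9.
E[θ_{3}|data] = α_{3}/Σα = 87.3/129.9 = 0.6721.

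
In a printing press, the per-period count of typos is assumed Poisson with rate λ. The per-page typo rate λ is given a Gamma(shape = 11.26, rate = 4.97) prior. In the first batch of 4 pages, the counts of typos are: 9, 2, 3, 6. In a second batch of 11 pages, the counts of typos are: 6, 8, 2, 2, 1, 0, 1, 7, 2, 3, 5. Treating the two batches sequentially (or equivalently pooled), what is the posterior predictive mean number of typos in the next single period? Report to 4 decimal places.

With a Gamma(shape α, rate β) prior, the Poisson likelihood is conjugate: the posterior is Gamma(α + ΣXᵢ, β + n).
Batch 1: sum of counts S = 20 over n = 4 pages.
After batch 1: Gamma(α+S, β+n) = Gamma(11.26+20, 4.97+4) = Gamma(31.26, 8.97).
Batch 2: sum of counts S = 37 over n = 11 pages.
After batch 2: Gamma(α+S, β+n) = Gamma(31.26+37, 8.97+11) = Gamma(68.26, 19.97).
The predictive distribution for one future period is NegBinom with mean α/β = 3.4181.

3.4181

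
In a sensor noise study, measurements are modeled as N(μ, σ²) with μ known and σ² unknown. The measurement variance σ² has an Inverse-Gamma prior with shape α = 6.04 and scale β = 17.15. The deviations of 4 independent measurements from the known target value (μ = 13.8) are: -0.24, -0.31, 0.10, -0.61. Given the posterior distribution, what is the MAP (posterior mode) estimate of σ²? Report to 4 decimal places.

With known mean μ and an Inverse-Gamma(α, β) prior on σ², the Normal likelihood is conjugate: posterior is Inv-Gamma(α + n/2, β + Σ(xᵢ−μ)²/2).
Σ(xᵢ−μ)² = (-0.24)² + (-0.31)² + (0.10)² + (-0.61)² = 0.5358.
Posterior: Inv-Gamma(6.04 + 4/2, 17.15 + 0.5358/2) = Inv-Gamma(8.04, 17.41790).
Mode = β/(α+1) = 17.41790/9.04 = 1.9268.

1.9268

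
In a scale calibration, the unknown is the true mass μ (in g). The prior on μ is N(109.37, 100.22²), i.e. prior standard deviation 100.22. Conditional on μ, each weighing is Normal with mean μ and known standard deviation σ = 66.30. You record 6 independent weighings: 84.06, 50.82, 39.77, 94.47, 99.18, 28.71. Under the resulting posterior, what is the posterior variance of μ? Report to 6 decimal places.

For Normal data with known variance σ², a Normal(μ₀, σ₀²) prior on μ is conjugate. Posterior precision = 1/σ₀² + n/σ²; posterior mean is the precision-weighted average of μ₀ and x̄.
σ₀² = 100.22² = 10044.0484, σ² = 66.30² = 4395.69; σ² + n·σ₀² = 4395.69 + 6·10044.0484 = 64659.9804.
Posterior precision = 1/σ₀² + n/σ² = 1/10044.0484 + 6/4395.69 = (σ² + n·σ₀²)/(σ₀²σ²) = 64659.9804/(10044.0484·4395.69); posterior variance σₙ² = σ₀²σ²/(σ² + n·σ₀²) = 10044.0484·4395.69/64659.9804 = 682.810648.

682.810648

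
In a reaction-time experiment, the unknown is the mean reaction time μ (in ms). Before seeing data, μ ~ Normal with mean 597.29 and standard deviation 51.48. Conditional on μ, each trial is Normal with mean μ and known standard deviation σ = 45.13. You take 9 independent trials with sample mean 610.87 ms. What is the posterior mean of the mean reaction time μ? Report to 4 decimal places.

609.8016

For Normal data with known variance σ², a Normal(μ₀, σ₀²) prior on μ is conjugate. Posterior precision = 1/σ₀² + n/σ²; posterior mean is the precision-weighted average of μ₀ and x̄.
n·x̄ = 9·610.87 = 5497.83.
σ₀² = 51.48² = 2650.1904, σ² = 45.13² = 2036.7169; σ² + n·σ₀² = 2036.7169 + 9·2650.1904 = 25888.4305.
Posterior mean = (μ₀/σ₀² + n·x̄/σ²)/(1/σ₀² + n/σ²) = (σ²·μ₀ + σ₀²·n·x̄)/(σ² + n·σ₀²) = (2036.7169·597.29 + 2650.1904·5497.83)/25888.4305 = 15786806.924033/25888.4305 = 609.8016.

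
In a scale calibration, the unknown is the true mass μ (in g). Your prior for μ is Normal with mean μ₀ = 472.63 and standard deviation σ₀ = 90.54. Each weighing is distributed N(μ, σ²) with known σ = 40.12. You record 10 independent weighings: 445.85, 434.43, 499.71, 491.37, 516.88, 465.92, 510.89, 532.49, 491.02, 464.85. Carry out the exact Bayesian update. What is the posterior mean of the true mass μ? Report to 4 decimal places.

485.0962

For Normal data with known variance σ², a Normal(μ₀, σ₀²) prior on μ is conjugate. Posterior precision = 1/σ₀² + n/σ²; posterior mean is the precision-weighted average of μ₀ and x̄.
Σxᵢ = 445.85 + 434.43 + 499.71 + 491.37 + 516.88 + 465.92 + 510.89 + 532.49 + 491.02 + 464.85 = 4853.41, so n·x̄ = 4853.41.
σ₀² = 90.54² = 8197.4916, σ² = 40.12² = 1609.6144; σ² + n·σ₀² = 1609.6144 + 10·8197.4916 = 83584.5304.
Posterior mean = (μ₀/σ₀² + n·x̄/σ²)/(1/σ₀² + n/σ²) = (σ²·μ₀ + σ₀²·n·x̄)/(σ² + n·σ₀²) = (1609.6144·472.63 + 8197.4916·4853.41)/83584.5304 = 40546539.760228/83584.5304 = 485.0962.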